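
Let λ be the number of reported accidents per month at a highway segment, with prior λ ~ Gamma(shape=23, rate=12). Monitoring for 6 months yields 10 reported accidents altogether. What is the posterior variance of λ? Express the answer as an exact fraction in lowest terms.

11/108

Total count 10 over total exposure 6 months.
The Gamma prior is conjugate for the Poisson rate, so λ | data ~ Gamma(23+10, 12+6) = Gamma(33, 18).
Posterior variance = α'/β'² = 33/324 = 11/108.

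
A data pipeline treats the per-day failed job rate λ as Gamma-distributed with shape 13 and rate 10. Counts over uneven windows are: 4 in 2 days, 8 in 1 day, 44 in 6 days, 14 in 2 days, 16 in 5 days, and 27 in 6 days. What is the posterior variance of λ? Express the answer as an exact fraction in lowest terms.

Total count: 4 + 8 + 44 + 14 + 16 + 27 = 113.
Total exposure: 2 + 1 + 6 + 2 + 5 + 6 = 22 days.
The Gamma prior is conjugate for the Poisson rate, so λ | data ~ Gamma(13+113, 10+22) = Gamma(126, 32).
Posterior variance = α'/β'² = 126/1024 = 63/512.

63/512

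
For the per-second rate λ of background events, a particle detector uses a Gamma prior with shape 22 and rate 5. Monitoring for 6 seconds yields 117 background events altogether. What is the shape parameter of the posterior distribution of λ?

Total count 117 over total exposure 6 seconds.
Posterior: α' = 22 + 117 = 139, β' = 5 + 6 = 11.

139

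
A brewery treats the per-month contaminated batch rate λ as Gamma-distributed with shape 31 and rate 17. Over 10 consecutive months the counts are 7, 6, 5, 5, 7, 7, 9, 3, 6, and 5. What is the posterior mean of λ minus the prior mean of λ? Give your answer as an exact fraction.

710/459

Total count: 7 + 6 + 5 + 5 + 7 + 7 + 9 + 3 + 6 + 5 = 60.
Total exposure: 10 months.
The Gamma prior is conjugate for the Poisson rate, so λ | data ~ Gamma(31+60, 17+10) = Gamma(91, 27).
Posterior mean = 91/27 = 91/27; prior mean = 31/17 = 31/17. Difference = 91/27 − 31/17 = 710/459.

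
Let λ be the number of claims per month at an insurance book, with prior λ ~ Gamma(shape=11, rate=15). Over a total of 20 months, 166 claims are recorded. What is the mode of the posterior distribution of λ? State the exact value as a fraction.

Total count 166 over total exposure 20 months.
Gamma(α, β) with Poisson data over total exposure Σt gives posterior Gamma(α+Σx, β+Σt) = Gamma(177, 35).
Posterior mode = (α'−1)/β' = 176/35.

176/35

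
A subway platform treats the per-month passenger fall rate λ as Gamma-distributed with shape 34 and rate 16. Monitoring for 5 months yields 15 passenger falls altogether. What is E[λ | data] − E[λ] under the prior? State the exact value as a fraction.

5/24

Total count 15 over total exposure 5 months.
Conjugate update: add total count to the shape and total exposure to the rate, giving Gamma(49, 21).
Posterior mean = 49/21 = 7/3; prior mean = 34/16 = 17/8. Difference = 7/3 − 17/8 = 5/24.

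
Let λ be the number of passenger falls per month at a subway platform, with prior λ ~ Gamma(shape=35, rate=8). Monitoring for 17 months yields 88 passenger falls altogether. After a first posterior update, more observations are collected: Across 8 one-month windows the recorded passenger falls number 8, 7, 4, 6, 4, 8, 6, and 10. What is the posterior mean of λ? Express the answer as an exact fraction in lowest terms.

Total count 88 over total exposure 17 months.
After the first batch: Gamma(35 + 88, 8 + 17) = Gamma(123, 25).
Total count: 8 + 7 + 4 + 6 + 4 + 8 + 6 + 10 = 53.
Total exposure: 8 months.
After the second batch: Gamma(123 + 53, 25 + 8) = Gamma(176, 33).
Posterior mean = α'/β' = 176/33 = 16/3.

16/3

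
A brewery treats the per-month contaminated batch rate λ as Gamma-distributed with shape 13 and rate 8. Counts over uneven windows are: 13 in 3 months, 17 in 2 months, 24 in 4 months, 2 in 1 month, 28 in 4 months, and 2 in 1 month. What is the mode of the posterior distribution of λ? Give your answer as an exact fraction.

Total count: 13 + 17 + 24 + 2 + 28 + 2 = 86.
Total exposure: 3 + 2 + 4 + 1 + 4 + 1 = 15 months.
Posterior: α' = 13 + 86 = 99, β' = 8 + 15 = 23.
Posterior mode = (α'−1)/β' = 98/23.

98/23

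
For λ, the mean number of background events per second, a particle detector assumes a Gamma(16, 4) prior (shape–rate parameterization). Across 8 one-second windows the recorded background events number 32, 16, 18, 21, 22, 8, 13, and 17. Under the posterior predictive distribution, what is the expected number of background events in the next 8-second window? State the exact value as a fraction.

Total count: 32 + 16 + 18 + 21 + 22 + 8 + 13 + 17 = 147.
Total exposure: 8 seconds.
By Gamma–Poisson conjugacy, the posterior is Gamma(α + Σx, β + Σt) = Gamma(16 + 147, 4 + 8) = Gamma(163, 12).
Predictive mean over an 8-second window = T·E[λ|data] = 8·163/12 = 326/3.

326/3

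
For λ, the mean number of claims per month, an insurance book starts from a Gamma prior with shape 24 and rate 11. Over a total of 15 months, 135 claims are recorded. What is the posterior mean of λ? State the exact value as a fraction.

Total count 135 over total exposure 15 months.
By Gamma–Poisson conjugacy, the posterior is Gamma(α + Σx, β + Σt) = Gamma(24 + 135, 11 + 15) = Gamma(159, 26).
Posterior mean = α'/β' = 159/26.

159/26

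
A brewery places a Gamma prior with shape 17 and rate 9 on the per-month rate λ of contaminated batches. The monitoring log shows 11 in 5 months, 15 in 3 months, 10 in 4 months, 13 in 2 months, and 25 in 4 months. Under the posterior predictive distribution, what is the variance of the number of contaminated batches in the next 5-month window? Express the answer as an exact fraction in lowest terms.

14560/729

Total count: 11 + 15 + 10 + 13 + 25 = 74.
Total exposure: 5 + 3 + 4 + 2 + 4 = 18 months.
Conjugate update: add total count to the shape and total exposure to the rate, giving Gamma(91, 27).
The posterior predictive for a window of length T is Negative Binomial with variance T·α'·(β'+T)/β'² = 5·91·32/729 = 14560/729.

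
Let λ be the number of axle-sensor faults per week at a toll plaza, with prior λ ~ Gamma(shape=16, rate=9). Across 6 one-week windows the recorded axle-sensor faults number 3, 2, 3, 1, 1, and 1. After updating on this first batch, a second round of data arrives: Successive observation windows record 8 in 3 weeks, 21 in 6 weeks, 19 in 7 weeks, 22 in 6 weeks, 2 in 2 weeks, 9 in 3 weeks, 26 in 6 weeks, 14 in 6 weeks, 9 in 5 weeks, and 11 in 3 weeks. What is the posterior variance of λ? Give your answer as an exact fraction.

42/961

Total count: 3 + 2 + 3 + 1 + 1 + 1 = 11.
Total exposure: 6 weeks.
After the first batch: Gamma(16 + 11, 9 + 6) = Gamma(27, 15).
Total count: 8 + 21 + 19 + 22 + 2 + 9 + 26 + 14 + 9 + 11 = 141.
Total exposure: 3 + 6 + 7 + 6 + 2 + 3 + 6 + 6 + 5 + 3 = 47 weeks.
After the second batch: Gamma(27 + 141, 15 + 47) = Gamma(168, 62).
Posterior variance = α'/β'² = 168/3844 = 42/961.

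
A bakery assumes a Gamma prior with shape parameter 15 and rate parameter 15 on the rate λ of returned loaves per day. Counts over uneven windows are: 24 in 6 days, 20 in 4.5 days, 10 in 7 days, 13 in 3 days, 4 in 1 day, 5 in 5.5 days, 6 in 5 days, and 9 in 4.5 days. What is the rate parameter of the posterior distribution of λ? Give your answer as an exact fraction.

Total count: 24 + 20 + 10 + 13 + 4 + 5 + 6 + 9 = 91.
Total exposure: 6 + 4.5 + 7 + 3 + 1 + 5.5 + 5 + 4.5 = 36.5 days.
Posterior: α' = 15 + 91 = 106, β' = 15 + 36.5 = 103/2.

103/2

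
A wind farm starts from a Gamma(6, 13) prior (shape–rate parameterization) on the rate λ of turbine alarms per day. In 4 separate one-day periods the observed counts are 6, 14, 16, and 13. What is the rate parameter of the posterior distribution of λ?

17

Total count: 6 + 14 + 16 + 13 = 49.
Total exposure: 4 days.
Gamma(α, β) with Poisson data over total exposure Σt gives posterior Gamma(α+Σx, β+Σt) = Gamma(55, 17).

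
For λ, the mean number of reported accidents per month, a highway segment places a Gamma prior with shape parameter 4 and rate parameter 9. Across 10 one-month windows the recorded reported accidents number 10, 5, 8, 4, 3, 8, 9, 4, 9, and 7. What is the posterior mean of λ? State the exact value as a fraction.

71/19

Total count: 10 + 5 + 8 + 4 + 3 + 8 + 9 + 4 + 9 + 7 = 67.
Total exposure: 10 months.
Posterior: α' = 4 + 67 = 71, β' = 9 + 10 = 19.
Posterior mean = α'/β' = 71/19.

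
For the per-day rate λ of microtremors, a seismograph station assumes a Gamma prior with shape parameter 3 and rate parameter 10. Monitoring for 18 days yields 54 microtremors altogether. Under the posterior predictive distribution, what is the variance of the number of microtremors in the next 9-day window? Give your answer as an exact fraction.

Total count 54 over total exposure 18 days.
Gamma(α, β) with Poisson data over total exposure Σt gives posterior Gamma(α+Σx, β+Σt) = Gamma(57, 28).
The posterior predictive for a window of length T is Negative Binomial with variance T·α'·(β'+T)/β'² = 9·57·37/784 = 18981/784.

18981/784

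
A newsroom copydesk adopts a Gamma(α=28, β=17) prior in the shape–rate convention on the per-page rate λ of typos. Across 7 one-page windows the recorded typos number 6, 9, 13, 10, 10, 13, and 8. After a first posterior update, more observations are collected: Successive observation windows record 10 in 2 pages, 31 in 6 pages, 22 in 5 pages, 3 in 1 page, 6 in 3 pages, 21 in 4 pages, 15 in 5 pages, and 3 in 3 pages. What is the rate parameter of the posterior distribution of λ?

53

Total count: 6 + 9 + 13 + 10 + 10 + 13 + 8 = 69.
Total exposure: 7 pages.
After the first batch: Gamma(28 + 69, 17 + 7) = Gamma(97, 24).
Total count: 10 + 31 + 22 + 3 + 6 + 21 + 15 + 3 = 111.
Total exposure: 2 + 6 + 5 + 1 + 3 + 4 + 5 + 3 = 29 pages.
After the second batch: Gamma(97 + 111, 24 + 29) = Gamma(208, 53).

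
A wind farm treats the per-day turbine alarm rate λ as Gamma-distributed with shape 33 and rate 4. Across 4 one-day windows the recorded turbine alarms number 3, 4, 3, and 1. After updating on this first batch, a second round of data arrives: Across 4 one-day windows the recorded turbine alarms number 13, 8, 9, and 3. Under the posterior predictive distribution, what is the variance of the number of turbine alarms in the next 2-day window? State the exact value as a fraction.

Total count: 3 + 4 + 3 + 1 = 11.
Total exposure: 4 days.
After the first batch: Gamma(33 + 11, 4 + 4) = Gamma(44, 8).
Total count: 13 + 8 + 9 + 3 = 33.
Total exposure: 4 days.
After the second batch: Gamma(44 + 33, 8 + 4) = Gamma(77, 12).
The posterior predictive for a window of length T is Negative Binomial with variance T·α'·(β'+T)/β'² = 2·77·14/144 = 539/36.

539/36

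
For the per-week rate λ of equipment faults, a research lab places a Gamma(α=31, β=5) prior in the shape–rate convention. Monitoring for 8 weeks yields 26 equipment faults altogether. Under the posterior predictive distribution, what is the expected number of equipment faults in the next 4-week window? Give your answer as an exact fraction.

Total count 26 over total exposure 8 weeks.
The Gamma prior is conjugate for the Poisson rate, so λ | data ~ Gamma(31+26, 5+8) = Gamma(57, 13).
Predictive mean over a 4-week window = T·E[λ|data] = 4·57/13 = 228/13.

228/13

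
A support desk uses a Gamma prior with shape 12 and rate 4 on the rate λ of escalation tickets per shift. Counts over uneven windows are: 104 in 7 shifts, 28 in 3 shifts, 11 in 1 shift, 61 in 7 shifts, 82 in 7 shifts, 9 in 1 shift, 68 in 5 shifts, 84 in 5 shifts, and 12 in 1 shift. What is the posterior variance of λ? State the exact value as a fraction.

Total count: 104 + 28 + 11 + 61 + 82 + 9 + 68 + 84 + 12 = 459.
Total exposure: 7 + 3 + 1 + 7 + 7 + 1 + 5 + 5 + 1 = 37 shifts.
The Gamma prior is conjugate for the Poisson rate, so λ | data ~ Gamma(12+459, 4+37) = Gamma(471, 41).
Posterior variance = α'/β'² = 471/1681.

471/1681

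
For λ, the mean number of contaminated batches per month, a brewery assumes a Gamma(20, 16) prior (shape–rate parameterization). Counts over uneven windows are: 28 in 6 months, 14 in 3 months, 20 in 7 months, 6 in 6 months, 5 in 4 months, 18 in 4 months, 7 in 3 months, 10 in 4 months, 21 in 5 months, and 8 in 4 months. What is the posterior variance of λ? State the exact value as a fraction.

157/3844

Total count: 28 + 14 + 20 + 6 + 5 + 18 + 7 + 10 + 21 + 8 = 137.
Total exposure: 6 + 3 + 7 + 6 + 4 + 4 + 3 + 4 + 5 + 4 = 46 months.
Posterior: α' = 20 + 137 = 157, β' = 16 + 46 = 62.
Posterior variance = α'/β'² = 157/3844.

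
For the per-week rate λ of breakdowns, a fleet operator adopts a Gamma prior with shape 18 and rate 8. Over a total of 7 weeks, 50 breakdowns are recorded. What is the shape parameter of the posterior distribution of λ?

Total count 50 over total exposure 7 weeks.
Posterior: α' = 18 + 50 = 68, β' = 8 + 7 = 15.

68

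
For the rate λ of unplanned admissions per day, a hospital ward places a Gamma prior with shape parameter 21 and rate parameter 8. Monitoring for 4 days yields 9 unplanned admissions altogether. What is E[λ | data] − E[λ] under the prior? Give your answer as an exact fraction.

Total count 9 over total exposure 4 days.
Conjugate update: add total count to the shape and total exposure to the rate, giving Gamma(30, 12).
Posterior mean = 30/12 = 5/2; prior mean = 21/8 = 21/8. Difference = 5/2 − 21/8 = -1/8.

-1/8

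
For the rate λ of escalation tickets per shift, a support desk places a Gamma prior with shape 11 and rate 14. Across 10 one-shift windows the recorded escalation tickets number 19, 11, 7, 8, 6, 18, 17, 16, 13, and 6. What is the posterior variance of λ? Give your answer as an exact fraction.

Total count: 19 + 11 + 7 + 8 + 6 + 18 + 17 + 16 + 13 + 6 = 121.
Total exposure: 10 shifts.
Posterior: α' = 11 + 121 = 132, β' = 14 + 10 = 24.
Posterior variance = α'/β'² = 132/576 = 11/48.

11/48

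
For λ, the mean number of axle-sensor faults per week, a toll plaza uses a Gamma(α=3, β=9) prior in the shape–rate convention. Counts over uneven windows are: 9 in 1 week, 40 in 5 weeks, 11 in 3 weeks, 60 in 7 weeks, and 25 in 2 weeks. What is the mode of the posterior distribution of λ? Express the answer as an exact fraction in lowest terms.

49/9

Total count: 9 + 40 + 11 + 60 + 25 = 145.
Total exposure: 1 + 5 + 3 + 7 + 2 = 18 weeks.
By Gamma–Poisson conjugacy, the posterior is Gamma(α + Σx, β + Σt) = Gamma(3 + 145, 9 + 18) = Gamma(148, 27).
Posterior mode = (α'−1)/β' = 147/27 = 49/9.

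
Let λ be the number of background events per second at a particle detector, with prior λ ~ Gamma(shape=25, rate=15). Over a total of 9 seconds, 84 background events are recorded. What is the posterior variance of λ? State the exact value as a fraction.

109/576

Total count 84 over total exposure 9 seconds.
By Gamma–Poisson conjugacy, the posterior is Gamma(α + Σx, β + Σt) = Gamma(25 + 84, 15 + 9) = Gamma(109, 24).
Posterior variance = α'/β'² = 109/576.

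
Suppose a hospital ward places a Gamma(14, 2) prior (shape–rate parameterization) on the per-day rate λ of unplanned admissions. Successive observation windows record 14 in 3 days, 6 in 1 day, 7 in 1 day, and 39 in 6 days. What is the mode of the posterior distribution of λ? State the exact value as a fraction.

Total count: 14 + 6 + 7 + 39 = 66.
Total exposure: 3 + 1 + 1 + 6 = 11 days.
Conjugate update: add total count to the shape and total exposure to the rate, giving Gamma(80, 13).
Posterior mode = (α'−1)/β' = 79/13.

79/13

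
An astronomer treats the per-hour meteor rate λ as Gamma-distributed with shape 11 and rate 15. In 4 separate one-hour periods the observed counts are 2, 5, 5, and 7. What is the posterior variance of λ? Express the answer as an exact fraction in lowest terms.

30/361

Total count: 2 + 5 + 5 + 7 = 19.
Total exposure: 4 hours.
Conjugate update: add total count to the shape and total exposure to the rate, giving Gamma(30, 19).
Posterior variance = α'/β'² = 30/361.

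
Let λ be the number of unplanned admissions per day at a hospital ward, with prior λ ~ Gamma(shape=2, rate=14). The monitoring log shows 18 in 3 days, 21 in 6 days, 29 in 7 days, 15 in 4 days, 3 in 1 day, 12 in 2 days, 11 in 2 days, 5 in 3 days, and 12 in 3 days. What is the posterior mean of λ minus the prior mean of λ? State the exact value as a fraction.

851/315

Total count: 18 + 21 + 29 + 15 + 3 + 12 + 11 + 5 + 12 = 126.
Total exposure: 3 + 6 + 7 + 4 + 1 + 2 + 2 + 3 + 3 = 31 days.
Posterior: α' = 2 + 126 = 128, β' = 14 + 31 = 45.
Posterior mean = 128/45 = 128/45; prior mean = 2/14 = 1/7. Difference = 128/45 − 1/7 = 851/315.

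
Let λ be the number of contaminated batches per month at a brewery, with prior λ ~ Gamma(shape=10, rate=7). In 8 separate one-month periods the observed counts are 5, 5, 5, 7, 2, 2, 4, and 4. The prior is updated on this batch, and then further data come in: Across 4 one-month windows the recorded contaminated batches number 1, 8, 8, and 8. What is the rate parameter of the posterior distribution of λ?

19

Total count: 5 + 5 + 5 + 7 + 2 + 2 + 4 + 4 = 34.
Total exposure: 8 months.
After the first batch: Gamma(10 + 34, 7 + 8) = Gamma(44, 15).
Total count: 1 + 8 + 8 + 8 = 25.
Total exposure: 4 months.
After the second batch: Gamma(44 + 25, 15 + 4) = Gamma(69, 19).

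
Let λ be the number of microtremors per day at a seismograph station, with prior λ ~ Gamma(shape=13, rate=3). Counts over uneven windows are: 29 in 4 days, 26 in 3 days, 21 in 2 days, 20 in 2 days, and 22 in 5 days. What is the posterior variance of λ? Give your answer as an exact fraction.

131/361

Total count: 29 + 26 + 21 + 20 + 22 = 118.
Total exposure: 4 + 3 + 2 + 2 + 5 = 16 days.
Posterior: α' = 13 + 118 = 131, β' = 3 + 16 = 19.
Posterior variance = α'/β'² = 131/361.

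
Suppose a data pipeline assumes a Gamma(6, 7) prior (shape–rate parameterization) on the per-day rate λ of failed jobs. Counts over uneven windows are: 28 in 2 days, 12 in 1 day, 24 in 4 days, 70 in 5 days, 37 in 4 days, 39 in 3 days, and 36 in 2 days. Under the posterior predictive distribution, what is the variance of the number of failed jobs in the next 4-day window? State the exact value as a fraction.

288/7

Total count: 28 + 12 + 24 + 70 + 37 + 39 + 36 = 246.
Total exposure: 2 + 1 + 4 + 5 + 4 + 3 + 2 = 21 days.
Conjugate update: add total count to the shape and total exposure to the rate, giving Gamma(252, 28).
The posterior predictive for a window of length T is Negative Binomial with variance T·α'·(β'+T)/β'² = 4·252·32/784 = 288/7.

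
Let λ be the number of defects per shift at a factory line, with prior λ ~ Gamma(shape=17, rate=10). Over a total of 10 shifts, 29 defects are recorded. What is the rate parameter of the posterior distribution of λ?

20

Total count 29 over total exposure 10 shifts.
Posterior: α' = 17 + 29 = 46, β' = 10 + 10 = 20.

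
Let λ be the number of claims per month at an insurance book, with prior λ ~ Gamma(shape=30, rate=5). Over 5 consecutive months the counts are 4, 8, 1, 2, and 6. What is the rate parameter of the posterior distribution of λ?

Total count: 4 + 8 + 1 + 2 + 6 = 21.
Total exposure: 5 months.
Conjugate update: add total count to the shape and total exposure to the rate, giving Gamma(51, 10).

10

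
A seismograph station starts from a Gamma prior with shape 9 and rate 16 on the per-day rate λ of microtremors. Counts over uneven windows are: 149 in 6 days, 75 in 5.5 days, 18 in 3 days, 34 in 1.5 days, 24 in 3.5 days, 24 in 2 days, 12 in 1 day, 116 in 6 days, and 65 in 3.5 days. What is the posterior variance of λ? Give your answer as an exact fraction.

Total count: 149 + 75 + 18 + 34 + 24 + 24 + 12 + 116 + 65 = 517.
Total exposure: 6 + 5.5 + 3 + 1.5 + 3.5 + 2 + 1 + 6 + 3.5 = 32 days.
By Gamma–Poisson conjugacy, the posterior is Gamma(α + Σx, β + Σt) = Gamma(9 + 517, 16 + 32) = Gamma(526, 48).
Posterior variance = α'/β'² = 526/2304 = 263/1152.

263/1152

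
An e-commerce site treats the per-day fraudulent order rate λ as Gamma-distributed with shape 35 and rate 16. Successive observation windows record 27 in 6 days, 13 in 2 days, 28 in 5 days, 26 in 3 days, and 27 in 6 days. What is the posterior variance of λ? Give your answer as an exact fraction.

Total count: 27 + 13 + 28 + 26 + 27 = 121.
Total exposure: 6 + 2 + 5 + 3 + 6 = 22 days.
The Gamma prior is conjugate for the Poisson rate, so λ | data ~ Gamma(35+121, 16+22) = Gamma(156, 38).
Posterior variance = α'/β'² = 156/1444 = 39/361.

39/361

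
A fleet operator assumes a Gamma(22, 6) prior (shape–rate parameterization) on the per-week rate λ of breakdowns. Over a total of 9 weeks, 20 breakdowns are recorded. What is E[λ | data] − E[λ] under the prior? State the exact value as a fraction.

-13/15

Total count 20 over total exposure 9 weeks.
Conjugate update: add total count to the shape and total exposure to the rate, giving Gamma(42, 15).
Posterior mean = 42/15 = 14/5; prior mean = 22/6 = 11/3. Difference = 14/5 − 11/3 = -13/15.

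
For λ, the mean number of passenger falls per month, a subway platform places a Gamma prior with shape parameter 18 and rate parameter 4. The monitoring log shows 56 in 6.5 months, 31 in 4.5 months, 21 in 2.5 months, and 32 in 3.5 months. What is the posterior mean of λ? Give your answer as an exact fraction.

Total count: 56 + 31 + 21 + 32 = 140.
Total exposure: 6.5 + 4.5 + 2.5 + 3.5 = 17 months.
The Gamma prior is conjugate for the Poisson rate, so λ | data ~ Gamma(18+140, 4+17) = Gamma(158, 21).
Posterior mean = α'/β' = 158/21.

158/21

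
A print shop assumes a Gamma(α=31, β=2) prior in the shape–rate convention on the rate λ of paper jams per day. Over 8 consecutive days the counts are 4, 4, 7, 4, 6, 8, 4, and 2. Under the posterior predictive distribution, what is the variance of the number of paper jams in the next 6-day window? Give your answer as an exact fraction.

Total count: 4 + 4 + 7 + 4 + 6 + 8 + 4 + 2 = 39.
Total exposure: 8 days.
The Gamma prior is conjugate for the Poisson rate, so λ | data ~ Gamma(31+39, 2+8) = Gamma(70, 10).
The posterior predictive for a window of length T is Negative Binomial with variance T·α'·(β'+T)/β'² = 6·70·16/100 = 336/5.

336/5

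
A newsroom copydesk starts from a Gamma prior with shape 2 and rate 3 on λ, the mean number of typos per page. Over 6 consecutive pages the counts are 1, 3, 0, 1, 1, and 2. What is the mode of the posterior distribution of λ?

Total count: 1 + 3 + 0 + 1 + 1 + 2 = 8.
Total exposure: 6 pages.
By Gamma–Poisson conjugacy, the posterior is Gamma(α + Σx, β + Σt) = Gamma(2 + 8, 3 + 6) = Gamma(10, 9).
Posterior mode = (α'−1)/β' = 9/9 = 1.

1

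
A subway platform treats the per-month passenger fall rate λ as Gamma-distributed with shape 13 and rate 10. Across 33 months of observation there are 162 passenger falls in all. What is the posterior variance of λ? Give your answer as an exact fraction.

Total count 162 over total exposure 33 months.
Conjugate update: add total count to the shape and total exposure to the rate, giving Gamma(175, 43).
Posterior variance = α'/β'² = 175/1849.

175/1849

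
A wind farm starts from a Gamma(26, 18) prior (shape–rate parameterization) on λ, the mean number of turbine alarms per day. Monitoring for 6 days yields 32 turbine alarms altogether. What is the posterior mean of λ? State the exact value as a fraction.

Total count 32 over total exposure 6 days.
By Gamma–Poisson conjugacy, the posterior is Gamma(α + Σx, β + Σt) = Gamma(26 + 32, 18 + 6) = Gamma(58, 24).
Posterior mean = α'/β' = 58/24 = 29/12.

29/12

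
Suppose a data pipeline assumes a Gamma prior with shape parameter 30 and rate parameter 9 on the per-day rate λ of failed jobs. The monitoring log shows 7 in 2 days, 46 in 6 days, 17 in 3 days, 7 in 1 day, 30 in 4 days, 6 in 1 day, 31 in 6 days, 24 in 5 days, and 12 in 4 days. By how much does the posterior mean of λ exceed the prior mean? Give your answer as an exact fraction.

220/123

Total count: 7 + 46 + 17 + 7 + 30 + 6 + 31 + 24 + 12 = 180.
Total exposure: 2 + 6 + 3 + 1 + 4 + 1 + 6 + 5 + 4 = 32 days.
Gamma(α, β) with Poisson data over total exposure Σt gives posterior Gamma(α+Σx, β+Σt) = Gamma(210, 41).
Posterior mean = 210/41 = 210/41; prior mean = 30/9 = 10/3. Difference = 210/41 − 10/3 = 220/123.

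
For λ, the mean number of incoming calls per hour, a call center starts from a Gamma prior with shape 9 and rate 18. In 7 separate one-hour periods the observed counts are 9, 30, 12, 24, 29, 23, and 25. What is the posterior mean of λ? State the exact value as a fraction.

Total count: 9 + 30 + 12 + 24 + 29 + 23 + 25 = 152.
Total exposure: 7 hours.
The Gamma prior is conjugate for the Poisson rate, so λ | data ~ Gamma(9+152, 18+7) = Gamma(161, 25).
Posterior mean = α'/β' = 161/25.

161/25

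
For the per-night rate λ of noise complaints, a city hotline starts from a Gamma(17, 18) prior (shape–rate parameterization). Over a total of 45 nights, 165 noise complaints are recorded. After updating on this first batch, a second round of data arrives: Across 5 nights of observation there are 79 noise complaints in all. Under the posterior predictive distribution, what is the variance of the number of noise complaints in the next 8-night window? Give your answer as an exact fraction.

Total count 165 over total exposure 45 nights.
After the first batch: Gamma(17 + 165, 18 + 45) = Gamma(182, 63).
Total count 79 over total exposure 5 nights.
After the second batch: Gamma(182 + 79, 63 + 5) = Gamma(261, 68).
The posterior predictive for a window of length T is Negative Binomial with variance T·α'·(β'+T)/β'² = 8·261·76/4624 = 9918/289.

9918/289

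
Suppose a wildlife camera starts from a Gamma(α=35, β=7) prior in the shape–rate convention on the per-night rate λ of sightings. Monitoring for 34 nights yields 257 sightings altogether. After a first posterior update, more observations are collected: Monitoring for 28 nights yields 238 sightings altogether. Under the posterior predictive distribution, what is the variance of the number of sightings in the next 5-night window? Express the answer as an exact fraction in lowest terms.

Total count 257 over total exposure 34 nights.
After the first batch: Gamma(35 + 257, 7 + 34) = Gamma(292, 41).
Total count 238 over total exposure 28 nights.
After the second batch: Gamma(292 + 238, 41 + 28) = Gamma(530, 69).
The posterior predictive for a window of length T is Negative Binomial with variance T·α'·(β'+T)/β'² = 5·530·74/4761 = 196100/4761.

196100/4761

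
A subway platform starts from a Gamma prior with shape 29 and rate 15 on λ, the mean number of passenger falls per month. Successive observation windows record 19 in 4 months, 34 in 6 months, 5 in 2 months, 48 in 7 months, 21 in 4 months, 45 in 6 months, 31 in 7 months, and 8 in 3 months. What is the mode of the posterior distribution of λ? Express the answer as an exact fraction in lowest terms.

239/54

Total count: 19 + 34 + 5 + 48 + 21 + 45 + 31 + 8 = 211.
Total exposure: 4 + 6 + 2 + 7 + 4 + 6 + 7 + 3 = 39 months.
By Gamma–Poisson conjugacy, the posterior is Gamma(α + Σx, β + Σt) = Gamma(29 + 211, 15 + 39) = Gamma(240, 54).
Posterior mode = (α'−1)/β' = 239/54.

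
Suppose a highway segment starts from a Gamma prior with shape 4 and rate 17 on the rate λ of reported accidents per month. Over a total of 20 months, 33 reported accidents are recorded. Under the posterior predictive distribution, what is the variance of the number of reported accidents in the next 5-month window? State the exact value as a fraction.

210/37

Total count 33 over total exposure 20 months.
Posterior: α' = 4 + 33 = 37, β' = 17 + 20 = 37.
The posterior predictive for a window of length T is Negative Binomial with variance T·α'·(β'+T)/β'² = 5·37·42/1369 = 210/37.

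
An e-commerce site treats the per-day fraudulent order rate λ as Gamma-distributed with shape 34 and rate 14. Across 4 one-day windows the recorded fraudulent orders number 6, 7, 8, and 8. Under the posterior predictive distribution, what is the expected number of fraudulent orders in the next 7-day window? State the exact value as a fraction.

49/2

Total count: 6 + 7 + 8 + 8 = 29.
Total exposure: 4 days.
By Gamma–Poisson conjugacy, the posterior is Gamma(α + Σx, β + Σt) = Gamma(34 + 29, 14 + 4) = Gamma(63, 18).
Predictive mean over a 7-day window = T·E[λ|data] = 7·63/18 = 49/2.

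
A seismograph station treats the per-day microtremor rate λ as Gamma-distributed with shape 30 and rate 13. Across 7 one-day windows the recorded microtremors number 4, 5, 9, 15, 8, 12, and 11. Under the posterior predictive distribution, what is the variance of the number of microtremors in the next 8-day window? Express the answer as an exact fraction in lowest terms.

Total count: 4 + 5 + 9 + 15 + 8 + 12 + 11 = 64.
Total exposure: 7 days.
The Gamma prior is conjugate for the Poisson rate, so λ | data ~ Gamma(30+64, 13+7) = Gamma(94, 20).
The posterior predictive for a window of length T is Negative Binomial with variance T·α'·(β'+T)/β'² = 8·94·28/400 = 1316/25.

1316/25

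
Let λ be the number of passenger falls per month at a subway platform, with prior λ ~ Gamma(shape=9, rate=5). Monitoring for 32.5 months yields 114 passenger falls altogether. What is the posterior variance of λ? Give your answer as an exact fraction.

Total count 114 over total exposure 32.5 months.
Conjugate update: add total count to the shape and total exposure to the rate, giving Gamma(123, 75/2).
Posterior variance = α'/β'² = 123/(5625/4) = 164/1875.

164/1875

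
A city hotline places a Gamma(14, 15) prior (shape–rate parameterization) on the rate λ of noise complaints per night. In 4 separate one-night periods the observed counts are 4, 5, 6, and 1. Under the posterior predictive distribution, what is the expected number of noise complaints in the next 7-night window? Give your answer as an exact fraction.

Total count: 4 + 5 + 6 + 1 = 16.
Total exposure: 4 nights.
Gamma(α, β) with Poisson data over total exposure Σt gives posterior Gamma(α+Σx, β+Σt) = Gamma(30, 19).
Predictive mean over a 7-night window = T·E[λ|data] = 7·30/19 = 210/19.

210/19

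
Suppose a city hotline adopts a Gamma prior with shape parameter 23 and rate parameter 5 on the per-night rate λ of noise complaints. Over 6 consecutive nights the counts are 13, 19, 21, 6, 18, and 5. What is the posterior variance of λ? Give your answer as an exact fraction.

Total count: 13 + 19 + 21 + 6 + 18 + 5 = 82.
Total exposure: 6 nights.
The Gamma prior is conjugate for the Poisson rate, so λ | data ~ Gamma(23+82, 5+6) = Gamma(105, 11).
Posterior variance = α'/β'² = 105/121.

105/121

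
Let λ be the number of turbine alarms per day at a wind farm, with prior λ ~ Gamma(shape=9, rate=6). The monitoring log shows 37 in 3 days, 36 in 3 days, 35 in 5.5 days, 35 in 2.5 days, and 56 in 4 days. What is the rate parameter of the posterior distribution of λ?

24

Total count: 37 + 36 + 35 + 35 + 56 = 199.
Total exposure: 3 + 3 + 5.5 + 2.5 + 4 = 18 days.
Conjugate update: add total count to the shape and total exposure to the rate, giving Gamma(208, 24).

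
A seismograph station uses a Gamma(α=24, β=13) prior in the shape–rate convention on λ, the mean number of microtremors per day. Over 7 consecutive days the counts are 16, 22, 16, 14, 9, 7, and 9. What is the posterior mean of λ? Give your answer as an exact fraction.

Total count: 16 + 22 + 16 + 14 + 9 + 7 + 9 = 93.
Total exposure: 7 days.
By Gamma–Poisson conjugacy, the posterior is Gamma(α + Σx, β + Σt) = Gamma(24 + 93, 13 + 7) = Gamma(117, 20).
Posterior mean = α'/β' = 117/20.

117/20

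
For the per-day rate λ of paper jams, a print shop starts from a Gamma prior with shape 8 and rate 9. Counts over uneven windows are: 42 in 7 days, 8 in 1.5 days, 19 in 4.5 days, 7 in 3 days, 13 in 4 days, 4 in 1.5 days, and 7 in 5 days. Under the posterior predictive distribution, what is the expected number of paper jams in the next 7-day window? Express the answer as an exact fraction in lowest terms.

1512/71

Total count: 42 + 8 + 19 + 7 + 13 + 4 + 7 = 100.
Total exposure: 7 + 1.5 + 4.5 + 3 + 4 + 1.5 + 5 = 26.5 days.
Posterior: α' = 8 + 100 = 108, β' = 9 + 26.5 = 71/2.
Predictive mean over a 7-day window = T·E[λ|data] = 7·108/(71/2) = 1512/71.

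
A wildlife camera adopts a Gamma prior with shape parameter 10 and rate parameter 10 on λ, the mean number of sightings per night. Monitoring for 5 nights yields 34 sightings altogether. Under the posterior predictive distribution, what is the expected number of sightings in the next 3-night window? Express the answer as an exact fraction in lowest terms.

Total count 34 over total exposure 5 nights.
The Gamma prior is conjugate for the Poisson rate, so λ | data ~ Gamma(10+34, 10+5) = Gamma(44, 15).
Predictive mean over a 3-night window = T·E[λ|data] = 3·44/15 = 44/5.

44/5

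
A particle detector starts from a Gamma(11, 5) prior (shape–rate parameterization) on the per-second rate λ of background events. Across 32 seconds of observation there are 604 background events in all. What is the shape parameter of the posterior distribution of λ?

615

Total count 604 over total exposure 32 seconds.
Conjugate update: add total count to the shape and total exposure to the rate, giving Gamma(615, 37).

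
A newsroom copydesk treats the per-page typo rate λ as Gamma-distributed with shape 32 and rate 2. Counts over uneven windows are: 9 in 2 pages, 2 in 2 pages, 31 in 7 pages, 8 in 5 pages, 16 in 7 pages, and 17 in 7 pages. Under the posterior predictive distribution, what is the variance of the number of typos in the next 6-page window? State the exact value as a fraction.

Total count: 9 + 2 + 31 + 8 + 16 + 17 = 83.
Total exposure: 2 + 2 + 7 + 5 + 7 + 7 = 30 pages.
The Gamma prior is conjugate for the Poisson rate, so λ | data ~ Gamma(32+83, 2+30) = Gamma(115, 32).
The posterior predictive for a window of length T is Negative Binomial with variance T·α'·(β'+T)/β'² = 6·115·38/1024 = 6555/256.

6555/256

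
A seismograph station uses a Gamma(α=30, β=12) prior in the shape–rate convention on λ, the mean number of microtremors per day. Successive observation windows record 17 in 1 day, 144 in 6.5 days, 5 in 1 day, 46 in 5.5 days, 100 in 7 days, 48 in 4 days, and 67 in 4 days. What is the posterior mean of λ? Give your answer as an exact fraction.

Total count: 17 + 144 + 5 + 46 + 100 + 48 + 67 = 427.
Total exposure: 1 + 6.5 + 1 + 5.5 + 7 + 4 + 4 = 29 days.
Gamma(α, β) with Poisson data over total exposure Σt gives posterior Gamma(α+Σx, β+Σt) = Gamma(457, 41).
Posterior mean = α'/β' = 457/41.

457/41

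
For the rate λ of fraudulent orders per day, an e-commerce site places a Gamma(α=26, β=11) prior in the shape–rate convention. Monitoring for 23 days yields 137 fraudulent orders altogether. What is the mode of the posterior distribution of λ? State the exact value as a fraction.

81/17

Total count 137 over total exposure 23 days.
The Gamma prior is conjugate for the Poisson rate, so λ | data ~ Gamma(26+137, 11+23) = Gamma(163, 34).
Posterior mode = (α'−1)/β' = 162/34 = 81/17.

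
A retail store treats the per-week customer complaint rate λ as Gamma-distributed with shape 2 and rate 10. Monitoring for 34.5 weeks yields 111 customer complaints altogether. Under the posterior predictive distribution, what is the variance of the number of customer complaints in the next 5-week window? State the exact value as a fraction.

Total count 111 over total exposure 34.5 weeks.
By Gamma–Poisson conjugacy, the posterior is Gamma(α + Σx, β + Σt) = Gamma(2 + 111, 10 + 34.5) = Gamma(113, 89/2).
The posterior predictive for a window of length T is Negative Binomial with variance T·α'·(β'+T)/β'² = 5·113·(99/2)/(7921/4) = 111870/7921.

111870/7921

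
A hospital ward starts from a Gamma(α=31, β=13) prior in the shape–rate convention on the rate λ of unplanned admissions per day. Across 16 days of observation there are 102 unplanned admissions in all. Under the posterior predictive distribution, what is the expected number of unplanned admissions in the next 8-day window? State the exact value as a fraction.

1064/29

Total count 102 over total exposure 16 days.
The Gamma prior is conjugate for the Poisson rate, so λ | data ~ Gamma(31+102, 13+16) = Gamma(133, 29).
Predictive mean over an 8-day window = T·E[λ|data] = 8·133/29 = 1064/29.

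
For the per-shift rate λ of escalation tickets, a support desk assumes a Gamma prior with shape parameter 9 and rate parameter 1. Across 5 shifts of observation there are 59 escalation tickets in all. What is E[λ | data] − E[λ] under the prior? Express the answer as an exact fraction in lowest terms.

7/3

Total count 59 over total exposure 5 shifts.
By Gamma–Poisson conjugacy, the posterior is Gamma(α + Σx, β + Σt) = Gamma(9 + 59, 1 + 5) = Gamma(68, 6).
Posterior mean = 68/6 = 34/3; prior mean = 9/1 = 9. Difference = 34/3 − 9 = 7/3.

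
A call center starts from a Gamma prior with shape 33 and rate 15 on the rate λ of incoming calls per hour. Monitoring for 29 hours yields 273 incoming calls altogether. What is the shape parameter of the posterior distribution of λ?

306

Total count 273 over total exposure 29 hours.
By Gamma–Poisson conjugacy, the posterior is Gamma(α + Σx, β + Σt) = Gamma(33 + 273, 15 + 29) = Gamma(306, 44).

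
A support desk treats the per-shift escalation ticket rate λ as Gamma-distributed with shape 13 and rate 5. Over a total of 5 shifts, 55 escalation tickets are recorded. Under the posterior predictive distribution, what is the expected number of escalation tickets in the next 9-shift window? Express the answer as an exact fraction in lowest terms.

Total count 55 over total exposure 5 shifts.
The Gamma prior is conjugate for the Poisson rate, so λ | data ~ Gamma(13+55, 5+5) = Gamma(68, 10).
Predictive mean over a 9-shift window = T·E[λ|data] = 9·68/10 = 306/5.

306/5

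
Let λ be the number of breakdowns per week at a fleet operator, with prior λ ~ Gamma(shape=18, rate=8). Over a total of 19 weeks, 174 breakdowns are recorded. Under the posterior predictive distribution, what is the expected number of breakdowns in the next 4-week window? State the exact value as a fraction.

256/9

Total count 174 over total exposure 19 weeks.
By Gamma–Poisson conjugacy, the posterior is Gamma(α + Σx, β + Σt) = Gamma(18 + 174, 8 + 19) = Gamma(192, 27).
Predictive mean over a 4-week window = T·E[λ|data] = 4·192/27 = 256/9.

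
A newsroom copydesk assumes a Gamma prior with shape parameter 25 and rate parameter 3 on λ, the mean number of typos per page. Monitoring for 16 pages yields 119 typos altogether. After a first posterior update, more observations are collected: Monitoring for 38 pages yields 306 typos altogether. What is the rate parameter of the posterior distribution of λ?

57

Total count 119 over total exposure 16 pages.
After the first batch: Gamma(25 + 119, 3 + 16) = Gamma(144, 19).
Total count 306 over total exposure 38 pages.
After the second batch: Gamma(144 + 306, 19 + 38) = Gamma(450, 57).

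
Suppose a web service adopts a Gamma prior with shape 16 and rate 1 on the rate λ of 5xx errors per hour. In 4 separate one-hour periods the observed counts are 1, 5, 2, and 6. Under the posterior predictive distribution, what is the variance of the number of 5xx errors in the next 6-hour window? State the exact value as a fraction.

Total count: 1 + 5 + 2 + 6 = 14.
Total exposure: 4 hours.
Conjugate update: add total count to the shape and total exposure to the rate, giving Gamma(30, 5).
The posterior predictive for a window of length T is Negative Binomial with variance T·α'·(β'+T)/β'² = 6·30·11/25 = 396/5.

396/5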